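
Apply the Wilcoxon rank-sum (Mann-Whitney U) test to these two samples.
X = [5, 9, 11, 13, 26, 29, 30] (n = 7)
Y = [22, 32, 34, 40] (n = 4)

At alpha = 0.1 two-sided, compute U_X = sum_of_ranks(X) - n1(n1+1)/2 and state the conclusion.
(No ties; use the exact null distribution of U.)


Step 1: Combine and sort all 11 observations; assign midranks.
sorted (value, group): (5,X), (9,X), (11,X), (13,X), (22,Y), (26,X), (29,X), (30,X), (32,Y), (34,Y), (40,Y)
ranks: 5->1, 9->2, 11->3, 13->4, 22->5, 26->6, 29->7, 30->8, 32->9, 34->10, 40->11
Step 2: Rank sum for X: R1 = 1 + 2 + 3 + 4 + 6 + 7 + 8 = 31.
Step 3: U_X = R1 - n1(n1+1)/2 = 31 - 7*8/2 = 31 - 28 = 3.
       U_Y = n1*n2 - U_X = 28 - 3 = 25.
Step 4: No ties, so the exact null distribution of U (based on enumerating the C(11,7) = 330 equally likely rank assignments) gives the two-sided p-value.
Step 5: p-value = 0.042424; compare to alpha = 0.1. reject H0.

U_X = 3, p = 0.042424, reject H0 at alpha = 0.1.


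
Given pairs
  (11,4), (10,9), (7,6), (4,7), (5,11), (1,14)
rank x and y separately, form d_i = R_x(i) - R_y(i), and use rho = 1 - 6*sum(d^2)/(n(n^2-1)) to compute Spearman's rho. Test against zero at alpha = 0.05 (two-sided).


Step 1: Rank x and y separately (midranks; no ties here).
rank(x): 11->6, 10->5, 7->4, 4->2, 5->3, 1->1
rank(y): 4->1, 9->4, 6->2, 7->3, 11->5, 14->6
Step 2: d_i = R_x(i) - R_y(i); compute d_i^2.
  (6-1)^2=25, (5-4)^2=1, (4-2)^2=4, (2-3)^2=1, (3-5)^2=4, (1-6)^2=25
sum(d^2) = 60.
Step 3: rho = 1 - 6*60 / (6*(6^2 - 1)) = 1 - 360/210 = -0.714286.
Step 4: Under H0, t = rho * sqrt((n-2)/(1-rho^2)) = -2.0412 ~ t(4).
Step 5: Two-sided p-value from the t-distribution with 4 df = 0.110787.
Step 6: alpha = 0.05. fail to reject H0.

rho = -0.7143, p = 0.110787, fail to reject H0 at alpha = 0.05.


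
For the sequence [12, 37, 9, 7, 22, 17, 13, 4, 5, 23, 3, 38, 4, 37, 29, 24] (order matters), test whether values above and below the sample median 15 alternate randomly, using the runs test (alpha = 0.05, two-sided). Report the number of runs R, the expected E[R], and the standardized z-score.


Step 1: Compute median = 15; label A = above, B = below.
Labels in order: BABBAABBBABABAAA  (n_A = 8, n_B = 8)
Step 2: Count runs R = 10.
Step 3: Under H0 (random ordering), E[R] = 2*n_A*n_B/(n_A+n_B) + 1 = 2*8*8/16 + 1 = 9.0000.
        Var[R] = 2*n_A*n_B*(2*n_A*n_B - n_A - n_B) / ((n_A+n_B)^2 * (n_A+n_B-1)) = 14336/3840 = 3.7333.
        SD[R] = 1.9322.
Step 4: Continuity-corrected z = (R - 0.5 - E[R]) / SD[R] = (10 - 0.5 - 9.0000) / 1.9322 = 0.2588.
Step 5: Two-sided p-value via normal approximation = 2*(1 - Phi(|z|)) = 0.795809.
Step 6: alpha = 0.05. fail to reject H0.

R = 10, z = 0.2588, p = 0.795809, fail to reject H0.


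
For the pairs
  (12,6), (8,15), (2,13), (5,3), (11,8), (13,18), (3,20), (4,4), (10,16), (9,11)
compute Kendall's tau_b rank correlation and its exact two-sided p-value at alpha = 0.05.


Step 1: Enumerate the 45 unordered pairs (i,j) with i<j and classify each by sign(x_j-x_i) * sign(y_j-y_i).
  (1,2):dx=-4,dy=+9->D; (1,3):dx=-10,dy=+7->D; (1,4):dx=-7,dy=-3->C; (1,5):dx=-1,dy=+2->D
  (1,6):dx=+1,dy=+12->C; (1,7):dx=-9,dy=+14->D; (1,8):dx=-8,dy=-2->C; (1,9):dx=-2,dy=+10->D
  (1,10):dx=-3,dy=+5->D; (2,3):dx=-6,dy=-2->C; (2,4):dx=-3,dy=-12->C; (2,5):dx=+3,dy=-7->D
  (2,6):dx=+5,dy=+3->C; (2,7):dx=-5,dy=+5->D; (2,8):dx=-4,dy=-11->C; (2,9):dx=+2,dy=+1->C
  (2,10):dx=+1,dy=-4->D; (3,4):dx=+3,dy=-10->D; (3,5):dx=+9,dy=-5->D; (3,6):dx=+11,dy=+5->C
  (3,7):dx=+1,dy=+7->C; (3,8):dx=+2,dy=-9->D; (3,9):dx=+8,dy=+3->C; (3,10):dx=+7,dy=-2->D
  (4,5):dx=+6,dy=+5->C; (4,6):dx=+8,dy=+15->C; (4,7):dx=-2,dy=+17->D; (4,8):dx=-1,dy=+1->D
  (4,9):dx=+5,dy=+13->C; (4,10):dx=+4,dy=+8->C; (5,6):dx=+2,dy=+10->C; (5,7):dx=-8,dy=+12->D
  (5,8):dx=-7,dy=-4->C; (5,9):dx=-1,dy=+8->D; (5,10):dx=-2,dy=+3->D; (6,7):dx=-10,dy=+2->D
  (6,8):dx=-9,dy=-14->C; (6,9):dx=-3,dy=-2->C; (6,10):dx=-4,dy=-7->C; (7,8):dx=+1,dy=-16->D
  (7,9):dx=+7,dy=-4->D; (7,10):dx=+6,dy=-9->D; (8,9):dx=+6,dy=+12->C; (8,10):dx=+5,dy=+7->C
  (9,10):dx=-1,dy=-5->C
Step 2: C = 23, D = 22, total pairs = 45.
Step 3: tau = (C - D)/(n(n-1)/2) = (23 - 22)/45 = 0.022222.
Step 4: Exact two-sided p-value (enumerate n! = 3628800 permutations of y under H0): p = 1.000000.
Step 5: alpha = 0.05. fail to reject H0.

tau_b = 0.0222 (C=23, D=22), p = 1.000000, fail to reject H0.


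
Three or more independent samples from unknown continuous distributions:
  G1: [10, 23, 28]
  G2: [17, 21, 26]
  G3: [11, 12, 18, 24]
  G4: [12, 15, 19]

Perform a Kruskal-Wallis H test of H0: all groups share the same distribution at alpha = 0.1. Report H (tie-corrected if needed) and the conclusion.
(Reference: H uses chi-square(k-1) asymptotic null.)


Step 1: Combine all N = 13 observations and assign midranks.
sorted (value, group, rank): (10,G1,1), (11,G3,2), (12,G3,3.5), (12,G4,3.5), (15,G4,5), (17,G2,6), (18,G3,7), (19,G4,8), (21,G2,9), (23,G1,10), (24,G3,11), (26,G2,12), (28,G1,13)
Step 2: Sum ranks within each group.
R_1 = 24 (n_1 = 3)
R_2 = 27 (n_2 = 3)
R_3 = 23.5 (n_3 = 4)
R_4 = 16.5 (n_4 = 3)
Step 3: H = 12/(N(N+1)) * sum(R_i^2/n_i) - 3(N+1)
     = 12/(13*14) * (24^2/3 + 27^2/3 + 23.5^2/4 + 16.5^2/3) - 3*14
     = 0.065934 * 663.812 - 42
     = 1.767857.
Step 4: Ties present; correction factor C = 1 - 6/(13^3 - 13) = 0.997253. Corrected H = 1.767857 / 0.997253 = 1.772727.
Step 5: Under H0, H ~ chi^2(3); p-value = 0.620888.
Step 6: alpha = 0.1. fail to reject H0.

H = 1.7727, df = 3, p = 0.620888, fail to reject H0.


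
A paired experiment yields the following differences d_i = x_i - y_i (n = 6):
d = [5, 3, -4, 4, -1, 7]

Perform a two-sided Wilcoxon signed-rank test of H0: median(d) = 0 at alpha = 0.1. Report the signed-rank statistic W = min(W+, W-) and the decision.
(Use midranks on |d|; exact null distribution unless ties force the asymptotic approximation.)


Step 1: Drop any zero differences (none here) and take |d_i|.
|d| = [5, 3, 4, 4, 1, 7]
Step 2: Midrank |d_i| (ties get averaged ranks).
ranks: |5|->5, |3|->2, |4|->3.5, |4|->3.5, |1|->1, |7|->6
Step 3: Attach original signs; sum ranks with positive sign and with negative sign.
W+ = 5 + 2 + 3.5 + 6 = 16.5
W- = 3.5 + 1 = 4.5
(Check: W+ + W- = 21 should equal n(n+1)/2 = 21.)
Step 4: Test statistic W = min(W+, W-) = 4.5.
Step 5: Ties in |d|, so use the tie-corrected normal approximation.
        E[W] = n(n+1)/4 = 6*7/4 = 10.5.
        Tie groups: |d|=4 (t=2); sum(t^3 - t) = 6.
        Var[W] = n(n+1)(2n+1)/24 - sum(t^3-t)/48 = 546/24 - 6/48 = 22.625.
        z = (W - E[W]) / sqrt(Var[W]) = (4.5 - 10.5) / 4.7566 = -1.2614.
        Two-sided p = 2*Phi(z) = 0.207160.
Step 6: alpha = 0.1. fail to reject H0.

W+ = 16.5, W- = 4.5, W = min = 4.5, p = 0.207160, fail to reject H0.


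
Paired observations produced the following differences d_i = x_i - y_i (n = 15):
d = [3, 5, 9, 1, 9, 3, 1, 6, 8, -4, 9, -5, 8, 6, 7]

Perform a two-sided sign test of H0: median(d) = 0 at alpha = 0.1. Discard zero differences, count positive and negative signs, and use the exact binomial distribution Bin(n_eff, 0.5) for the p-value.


Step 1: Discard zero differences. Original n = 15; n_eff = number of nonzero differences = 15.
Nonzero differences (with sign): +3, +5, +9, +1, +9, +3, +1, +6, +8, -4, +9, -5, +8, +6, +7
Step 2: Count signs: positive = 13, negative = 2.
Step 3: Under H0: P(positive) = 0.5, so the number of positives S ~ Bin(15, 0.5).
Step 4: Two-sided exact p-value = sum of Bin(15,0.5) probabilities at or below the observed probability = 0.007385.
Step 5: alpha = 0.1. reject H0.

n_eff = 15, pos = 13, neg = 2, p = 0.007385, reject H0.


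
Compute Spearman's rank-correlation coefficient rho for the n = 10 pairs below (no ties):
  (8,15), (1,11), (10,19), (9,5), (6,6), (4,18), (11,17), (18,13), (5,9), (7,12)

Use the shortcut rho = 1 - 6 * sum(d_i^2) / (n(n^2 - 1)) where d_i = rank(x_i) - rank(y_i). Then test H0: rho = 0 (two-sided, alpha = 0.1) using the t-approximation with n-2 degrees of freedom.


Step 1: Rank x and y separately (midranks; no ties here).
rank(x): 8->6, 1->1, 10->8, 9->7, 6->4, 4->2, 11->9, 18->10, 5->3, 7->5
rank(y): 15->7, 11->4, 19->10, 5->1, 6->2, 18->9, 17->8, 13->6, 9->3, 12->5
Step 2: d_i = R_x(i) - R_y(i); compute d_i^2.
  (6-7)^2=1, (1-4)^2=9, (8-10)^2=4, (7-1)^2=36, (4-2)^2=4, (2-9)^2=49, (9-8)^2=1, (10-6)^2=16, (3-3)^2=0, (5-5)^2=0
sum(d^2) = 120.
Step 3: rho = 1 - 6*120 / (10*(10^2 - 1)) = 1 - 720/990 = 0.272727.
Step 4: Under H0, t = rho * sqrt((n-2)/(1-rho^2)) = 0.8018 ~ t(8).
Step 5: Two-sided p-value from the t-distribution with 8 df = 0.445838.
Step 6: alpha = 0.1. fail to reject H0.

rho = 0.2727, p = 0.445838, fail to reject H0 at alpha = 0.1.


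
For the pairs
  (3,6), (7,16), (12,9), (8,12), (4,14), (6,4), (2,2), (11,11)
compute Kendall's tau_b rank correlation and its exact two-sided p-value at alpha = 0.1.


Step 1: Enumerate the 28 unordered pairs (i,j) with i<j and classify each by sign(x_j-x_i) * sign(y_j-y_i).
  (1,2):dx=+4,dy=+10->C; (1,3):dx=+9,dy=+3->C; (1,4):dx=+5,dy=+6->C; (1,5):dx=+1,dy=+8->C
  (1,6):dx=+3,dy=-2->D; (1,7):dx=-1,dy=-4->C; (1,8):dx=+8,dy=+5->C; (2,3):dx=+5,dy=-7->D
  (2,4):dx=+1,dy=-4->D; (2,5):dx=-3,dy=-2->C; (2,6):dx=-1,dy=-12->C; (2,7):dx=-5,dy=-14->C
  (2,8):dx=+4,dy=-5->D; (3,4):dx=-4,dy=+3->D; (3,5):dx=-8,dy=+5->D; (3,6):dx=-6,dy=-5->C
  (3,7):dx=-10,dy=-7->C; (3,8):dx=-1,dy=+2->D; (4,5):dx=-4,dy=+2->D; (4,6):dx=-2,dy=-8->C
  (4,7):dx=-6,dy=-10->C; (4,8):dx=+3,dy=-1->D; (5,6):dx=+2,dy=-10->D; (5,7):dx=-2,dy=-12->C
  (5,8):dx=+7,dy=-3->D; (6,7):dx=-4,dy=-2->C; (6,8):dx=+5,dy=+7->C; (7,8):dx=+9,dy=+9->C
Step 2: C = 17, D = 11, total pairs = 28.
Step 3: tau = (C - D)/(n(n-1)/2) = (17 - 11)/28 = 0.214286.
Step 4: Exact two-sided p-value (enumerate n! = 40320 permutations of y under H0): p = 0.548413.
Step 5: alpha = 0.1. fail to reject H0.

tau_b = 0.2143 (C=17, D=11), p = 0.548413, fail to reject H0.


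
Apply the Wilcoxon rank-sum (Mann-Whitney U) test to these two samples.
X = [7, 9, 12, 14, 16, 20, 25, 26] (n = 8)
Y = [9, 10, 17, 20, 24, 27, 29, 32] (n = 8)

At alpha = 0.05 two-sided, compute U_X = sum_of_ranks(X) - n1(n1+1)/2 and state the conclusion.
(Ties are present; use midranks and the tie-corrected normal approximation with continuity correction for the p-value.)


Step 1: Combine and sort all 16 observations; assign midranks.
sorted (value, group): (7,X), (9,X), (9,Y), (10,Y), (12,X), (14,X), (16,X), (17,Y), (20,X), (20,Y), (24,Y), (25,X), (26,X), (27,Y), (29,Y), (32,Y)
ranks: 7->1, 9->2.5, 9->2.5, 10->4, 12->5, 14->6, 16->7, 17->8, 20->9.5, 20->9.5, 24->11, 25->12, 26->13, 27->14, 29->15, 32->16
Step 2: Rank sum for X: R1 = 1 + 2.5 + 5 + 6 + 7 + 9.5 + 12 + 13 = 56.
Step 3: U_X = R1 - n1(n1+1)/2 = 56 - 8*9/2 = 56 - 36 = 20.
       U_Y = n1*n2 - U_X = 64 - 20 = 44.
Step 4: Ties are present, so use the tie-corrected normal approximation (with continuity correction) for the p-value.
Step 5: p-value = 0.226463; compare to alpha = 0.05. fail to reject H0.

U_X = 20, p = 0.226463, fail to reject H0 at alpha = 0.05.


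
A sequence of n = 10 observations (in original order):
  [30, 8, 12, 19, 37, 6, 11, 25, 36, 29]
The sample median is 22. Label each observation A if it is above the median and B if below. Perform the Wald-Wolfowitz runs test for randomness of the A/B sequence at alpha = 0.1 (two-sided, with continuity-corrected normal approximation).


Step 1: Compute median = 22; label A = above, B = below.
Labels in order: ABBBABBAAA  (n_A = 5, n_B = 5)
Step 2: Count runs R = 5.
Step 3: Under H0 (random ordering), E[R] = 2*n_A*n_B/(n_A+n_B) + 1 = 2*5*5/10 + 1 = 6.0000.
        Var[R] = 2*n_A*n_B*(2*n_A*n_B - n_A - n_B) / ((n_A+n_B)^2 * (n_A+n_B-1)) = 2000/900 = 2.2222.
        SD[R] = 1.4907.
Step 4: Continuity-corrected z = (R + 0.5 - E[R]) / SD[R] = (5 + 0.5 - 6.0000) / 1.4907 = -0.3354.
Step 5: Two-sided p-value via normal approximation = 2*(1 - Phi(|z|)) = 0.737316.
Step 6: alpha = 0.1. fail to reject H0.

R = 5, z = -0.3354, p = 0.737316, fail to reject H0.


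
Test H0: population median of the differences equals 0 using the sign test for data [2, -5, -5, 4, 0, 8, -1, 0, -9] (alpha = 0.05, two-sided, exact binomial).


Step 1: Discard zero differences. Original n = 9; n_eff = number of nonzero differences = 7.
Nonzero differences (with sign): +2, -5, -5, +4, +8, -1, -9
Step 2: Count signs: positive = 3, negative = 4.
Step 3: Under H0: P(positive) = 0.5, so the number of positives S ~ Bin(7, 0.5).
Step 4: Two-sided exact p-value = sum of Bin(7,0.5) probabilities at or below the observed probability = 1.000000.
Step 5: alpha = 0.05. fail to reject H0.

n_eff = 7, pos = 3, neg = 4, p = 1.000000, fail to reject H0.


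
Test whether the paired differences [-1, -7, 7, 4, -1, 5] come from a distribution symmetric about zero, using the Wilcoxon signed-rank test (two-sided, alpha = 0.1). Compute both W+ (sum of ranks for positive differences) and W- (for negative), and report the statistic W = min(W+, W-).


Step 1: Drop any zero differences (none here) and take |d_i|.
|d| = [1, 7, 7, 4, 1, 5]
Step 2: Midrank |d_i| (ties get averaged ranks).
ranks: |1|->1.5, |7|->5.5, |7|->5.5, |4|->3, |1|->1.5, |5|->4
Step 3: Attach original signs; sum ranks with positive sign and with negative sign.
W+ = 5.5 + 3 + 4 = 12.5
W- = 1.5 + 5.5 + 1.5 = 8.5
(Check: W+ + W- = 21 should equal n(n+1)/2 = 21.)
Step 4: Test statistic W = min(W+, W-) = 8.5.
Step 5: Ties in |d|, so use the tie-corrected normal approximation.
        E[W] = n(n+1)/4 = 6*7/4 = 10.5.
        Tie groups: |d|=1 (t=2), |d|=7 (t=2); sum(t^3 - t) = 12.
        Var[W] = n(n+1)(2n+1)/24 - sum(t^3-t)/48 = 546/24 - 12/48 = 22.5.
        z = (W - E[W]) / sqrt(Var[W]) = (8.5 - 10.5) / 4.7434 = -0.4216.
        Two-sided p = 2*Phi(z) = 0.673290.
Step 6: alpha = 0.1. fail to reject H0.

W+ = 12.5, W- = 8.5, W = min = 8.5, p = 0.673290, fail to reject H0.


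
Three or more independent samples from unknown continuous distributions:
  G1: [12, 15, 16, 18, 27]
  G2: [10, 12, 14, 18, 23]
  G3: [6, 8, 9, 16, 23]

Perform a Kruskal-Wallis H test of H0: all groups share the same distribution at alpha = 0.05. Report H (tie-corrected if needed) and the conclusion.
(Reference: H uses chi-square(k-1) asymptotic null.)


Step 1: Combine all N = 15 observations and assign midranks.
sorted (value, group, rank): (6,G3,1), (8,G3,2), (9,G3,3), (10,G2,4), (12,G1,5.5), (12,G2,5.5), (14,G2,7), (15,G1,8), (16,G1,9.5), (16,G3,9.5), (18,G1,11.5), (18,G2,11.5), (23,G2,13.5), (23,G3,13.5), (27,G1,15)
Step 2: Sum ranks within each group.
R_1 = 49.5 (n_1 = 5)
R_2 = 41.5 (n_2 = 5)
R_3 = 29 (n_3 = 5)
Step 3: H = 12/(N(N+1)) * sum(R_i^2/n_i) - 3(N+1)
     = 12/(15*16) * (49.5^2/5 + 41.5^2/5 + 29^2/5) - 3*16
     = 0.050000 * 1002.7 - 48
     = 2.135000.
Step 4: Ties present; correction factor C = 1 - 24/(15^3 - 15) = 0.992857. Corrected H = 2.135000 / 0.992857 = 2.150360.
Step 5: Under H0, H ~ chi^2(2); p-value = 0.341236.
Step 6: alpha = 0.05. fail to reject H0.

H = 2.1504, df = 2, p = 0.341236, fail to reject H0.


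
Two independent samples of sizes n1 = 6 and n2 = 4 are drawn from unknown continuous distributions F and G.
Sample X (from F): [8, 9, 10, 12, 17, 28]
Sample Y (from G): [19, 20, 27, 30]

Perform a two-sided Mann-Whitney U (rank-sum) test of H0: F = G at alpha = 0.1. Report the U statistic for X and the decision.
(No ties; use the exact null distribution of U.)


Step 1: Combine and sort all 10 observations; assign midranks.
sorted (value, group): (8,X), (9,X), (10,X), (12,X), (17,X), (19,Y), (20,Y), (27,Y), (28,X), (30,Y)
ranks: 8->1, 9->2, 10->3, 12->4, 17->5, 19->6, 20->7, 27->8, 28->9, 30->10
Step 2: Rank sum for X: R1 = 1 + 2 + 3 + 4 + 5 + 9 = 24.
Step 3: U_X = R1 - n1(n1+1)/2 = 24 - 6*7/2 = 24 - 21 = 3.
       U_Y = n1*n2 - U_X = 24 - 3 = 21.
Step 4: No ties, so the exact null distribution of U (based on enumerating the C(10,6) = 210 equally likely rank assignments) gives the two-sided p-value.
Step 5: p-value = 0.066667; compare to alpha = 0.1. reject H0.

U_X = 3, p = 0.066667, reject H0 at alpha = 0.1.


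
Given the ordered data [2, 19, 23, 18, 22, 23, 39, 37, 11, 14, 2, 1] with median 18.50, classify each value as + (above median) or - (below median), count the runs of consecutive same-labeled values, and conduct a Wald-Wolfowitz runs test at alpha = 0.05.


Step 1: Compute median = 18.50; label A = above, B = below.
Labels in order: BAABAAAABBBB  (n_A = 6, n_B = 6)
Step 2: Count runs R = 5.
Step 3: Under H0 (random ordering), E[R] = 2*n_A*n_B/(n_A+n_B) + 1 = 2*6*6/12 + 1 = 7.0000.
        Var[R] = 2*n_A*n_B*(2*n_A*n_B - n_A - n_B) / ((n_A+n_B)^2 * (n_A+n_B-1)) = 4320/1584 = 2.7273.
        SD[R] = 1.6514.
Step 4: Continuity-corrected z = (R + 0.5 - E[R]) / SD[R] = (5 + 0.5 - 7.0000) / 1.6514 = -0.9083.
Step 5: Two-sided p-value via normal approximation = 2*(1 - Phi(|z|)) = 0.363722.
Step 6: alpha = 0.05. fail to reject H0.

R = 5, z = -0.9083, p = 0.363722, fail to reject H0.


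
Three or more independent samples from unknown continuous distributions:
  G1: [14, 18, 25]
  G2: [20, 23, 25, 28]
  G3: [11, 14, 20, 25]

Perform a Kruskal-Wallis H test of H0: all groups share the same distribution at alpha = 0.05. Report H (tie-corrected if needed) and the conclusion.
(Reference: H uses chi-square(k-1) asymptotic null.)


Step 1: Combine all N = 11 observations and assign midranks.
sorted (value, group, rank): (11,G3,1), (14,G1,2.5), (14,G3,2.5), (18,G1,4), (20,G2,5.5), (20,G3,5.5), (23,G2,7), (25,G1,9), (25,G2,9), (25,G3,9), (28,G2,11)
Step 2: Sum ranks within each group.
R_1 = 15.5 (n_1 = 3)
R_2 = 32.5 (n_2 = 4)
R_3 = 18 (n_3 = 4)
Step 3: H = 12/(N(N+1)) * sum(R_i^2/n_i) - 3(N+1)
     = 12/(11*12) * (15.5^2/3 + 32.5^2/4 + 18^2/4) - 3*12
     = 0.090909 * 425.146 - 36
     = 2.649621.
Step 4: Ties present; correction factor C = 1 - 36/(11^3 - 11) = 0.972727. Corrected H = 2.649621 / 0.972727 = 2.723910.
Step 5: Under H0, H ~ chi^2(2); p-value = 0.256160.
Step 6: alpha = 0.05. fail to reject H0.

H = 2.7239, df = 2, p = 0.256160, fail to reject H0.


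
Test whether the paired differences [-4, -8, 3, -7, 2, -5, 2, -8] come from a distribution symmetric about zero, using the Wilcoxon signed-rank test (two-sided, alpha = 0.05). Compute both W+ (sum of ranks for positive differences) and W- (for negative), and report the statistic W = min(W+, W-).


Step 1: Drop any zero differences (none here) and take |d_i|.
|d| = [4, 8, 3, 7, 2, 5, 2, 8]
Step 2: Midrank |d_i| (ties get averaged ranks).
ranks: |4|->4, |8|->7.5, |3|->3, |7|->6, |2|->1.5, |5|->5, |2|->1.5, |8|->7.5
Step 3: Attach original signs; sum ranks with positive sign and with negative sign.
W+ = 3 + 1.5 + 1.5 = 6
W- = 4 + 7.5 + 6 + 5 + 7.5 = 30
(Check: W+ + W- = 36 should equal n(n+1)/2 = 36.)
Step 4: Test statistic W = min(W+, W-) = 6.
Step 5: Ties in |d|, so use the tie-corrected normal approximation.
        E[W] = n(n+1)/4 = 8*9/4 = 18.
        Tie groups: |d|=2 (t=2), |d|=8 (t=2); sum(t^3 - t) = 12.
        Var[W] = n(n+1)(2n+1)/24 - sum(t^3-t)/48 = 1224/24 - 12/48 = 50.75.
        z = (W - E[W]) / sqrt(Var[W]) = (6 - 18) / 7.1239 = -1.6845.
        Two-sided p = 2*Phi(z) = 0.092091.
Step 6: alpha = 0.05. fail to reject H0.

W+ = 6, W- = 30, W = min = 6, p = 0.092091, fail to reject H0.


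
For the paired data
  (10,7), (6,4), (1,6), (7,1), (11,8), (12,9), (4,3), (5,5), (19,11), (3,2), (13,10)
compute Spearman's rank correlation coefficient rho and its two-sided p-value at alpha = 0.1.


Step 1: Rank x and y separately (midranks; no ties here).
rank(x): 10->7, 6->5, 1->1, 7->6, 11->8, 12->9, 4->3, 5->4, 19->11, 3->2, 13->10
rank(y): 7->7, 4->4, 6->6, 1->1, 8->8, 9->9, 3->3, 5->5, 11->11, 2->2, 10->10
Step 2: d_i = R_x(i) - R_y(i); compute d_i^2.
  (7-7)^2=0, (5-4)^2=1, (1-6)^2=25, (6-1)^2=25, (8-8)^2=0, (9-9)^2=0, (3-3)^2=0, (4-5)^2=1, (11-11)^2=0, (2-2)^2=0, (10-10)^2=0
sum(d^2) = 52.
Step 3: rho = 1 - 6*52 / (11*(11^2 - 1)) = 1 - 312/1320 = 0.763636.
Step 4: Under H0, t = rho * sqrt((n-2)/(1-rho^2)) = 3.5482 ~ t(9).
Step 5: Two-sided p-value from the t-distribution with 9 df = 0.006233.
Step 6: alpha = 0.1. reject H0.

rho = 0.7636, p = 0.006233, reject H0 at alpha = 0.1.


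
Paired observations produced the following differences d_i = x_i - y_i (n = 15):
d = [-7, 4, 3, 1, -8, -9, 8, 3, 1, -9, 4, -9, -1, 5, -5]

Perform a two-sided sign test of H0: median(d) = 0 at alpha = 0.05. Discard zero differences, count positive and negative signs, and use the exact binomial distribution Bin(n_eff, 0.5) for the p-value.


Step 1: Discard zero differences. Original n = 15; n_eff = number of nonzero differences = 15.
Nonzero differences (with sign): -7, +4, +3, +1, -8, -9, +8, +3, +1, -9, +4, -9, -1, +5, -5
Step 2: Count signs: positive = 8, negative = 7.
Step 3: Under H0: P(positive) = 0.5, so the number of positives S ~ Bin(15, 0.5).
Step 4: Two-sided exact p-value = sum of Bin(15,0.5) probabilities at or below the observed probability = 1.000000.
Step 5: alpha = 0.05. fail to reject H0.

n_eff = 15, pos = 8, neg = 7, p = 1.000000, fail to reject H0.


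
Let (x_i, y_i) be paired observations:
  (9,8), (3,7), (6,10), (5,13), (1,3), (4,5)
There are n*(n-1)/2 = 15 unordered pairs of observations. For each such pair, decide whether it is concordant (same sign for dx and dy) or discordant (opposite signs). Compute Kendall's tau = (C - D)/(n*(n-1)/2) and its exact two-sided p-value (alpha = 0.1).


Step 1: Enumerate the 15 unordered pairs (i,j) with i<j and classify each by sign(x_j-x_i) * sign(y_j-y_i).
  (1,2):dx=-6,dy=-1->C; (1,3):dx=-3,dy=+2->D; (1,4):dx=-4,dy=+5->D; (1,5):dx=-8,dy=-5->C
  (1,6):dx=-5,dy=-3->C; (2,3):dx=+3,dy=+3->C; (2,4):dx=+2,dy=+6->C; (2,5):dx=-2,dy=-4->C
  (2,6):dx=+1,dy=-2->D; (3,4):dx=-1,dy=+3->D; (3,5):dx=-5,dy=-7->C; (3,6):dx=-2,dy=-5->C
  (4,5):dx=-4,dy=-10->C; (4,6):dx=-1,dy=-8->C; (5,6):dx=+3,dy=+2->C
Step 2: C = 11, D = 4, total pairs = 15.
Step 3: tau = (C - D)/(n(n-1)/2) = (11 - 4)/15 = 0.466667.
Step 4: Exact two-sided p-value (enumerate n! = 720 permutations of y under H0): p = 0.272222.
Step 5: alpha = 0.1. fail to reject H0.

tau_b = 0.4667 (C=11, D=4), p = 0.272222, fail to reject H0.


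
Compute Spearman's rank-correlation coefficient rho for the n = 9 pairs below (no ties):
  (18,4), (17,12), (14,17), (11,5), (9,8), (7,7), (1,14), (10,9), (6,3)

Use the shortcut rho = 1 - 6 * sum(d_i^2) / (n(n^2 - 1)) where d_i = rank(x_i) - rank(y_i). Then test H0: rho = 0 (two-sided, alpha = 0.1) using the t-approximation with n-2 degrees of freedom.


Step 1: Rank x and y separately (midranks; no ties here).
rank(x): 18->9, 17->8, 14->7, 11->6, 9->4, 7->3, 1->1, 10->5, 6->2
rank(y): 4->2, 12->7, 17->9, 5->3, 8->5, 7->4, 14->8, 9->6, 3->1
Step 2: d_i = R_x(i) - R_y(i); compute d_i^2.
  (9-2)^2=49, (8-7)^2=1, (7-9)^2=4, (6-3)^2=9, (4-5)^2=1, (3-4)^2=1, (1-8)^2=49, (5-6)^2=1, (2-1)^2=1
sum(d^2) = 116.
Step 3: rho = 1 - 6*116 / (9*(9^2 - 1)) = 1 - 696/720 = 0.033333.
Step 4: Under H0, t = rho * sqrt((n-2)/(1-rho^2)) = 0.0882 ~ t(7).
Step 5: Two-sided p-value from the t-distribution with 7 df = 0.932157.
Step 6: alpha = 0.1. fail to reject H0.

rho = 0.0333, p = 0.932157, fail to reject H0 at alpha = 0.1.


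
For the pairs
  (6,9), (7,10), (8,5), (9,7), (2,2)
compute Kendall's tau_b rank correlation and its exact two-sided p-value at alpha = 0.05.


Step 1: Enumerate the 10 unordered pairs (i,j) with i<j and classify each by sign(x_j-x_i) * sign(y_j-y_i).
  (1,2):dx=+1,dy=+1->C; (1,3):dx=+2,dy=-4->D; (1,4):dx=+3,dy=-2->D; (1,5):dx=-4,dy=-7->C
  (2,3):dx=+1,dy=-5->D; (2,4):dx=+2,dy=-3->D; (2,5):dx=-5,dy=-8->C; (3,4):dx=+1,dy=+2->C
  (3,5):dx=-6,dy=-3->C; (4,5):dx=-7,dy=-5->C
Step 2: C = 6, D = 4, total pairs = 10.
Step 3: tau = (C - D)/(n(n-1)/2) = (6 - 4)/10 = 0.200000.
Step 4: Exact two-sided p-value (enumerate n! = 120 permutations of y under H0): p = 0.816667.
Step 5: alpha = 0.05. fail to reject H0.

tau_b = 0.2000 (C=6, D=4), p = 0.816667, fail to reject H0.


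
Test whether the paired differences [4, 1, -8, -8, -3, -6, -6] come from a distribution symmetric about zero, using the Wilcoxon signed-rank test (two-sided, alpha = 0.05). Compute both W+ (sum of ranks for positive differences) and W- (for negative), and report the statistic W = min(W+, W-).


Step 1: Drop any zero differences (none here) and take |d_i|.
|d| = [4, 1, 8, 8, 3, 6, 6]
Step 2: Midrank |d_i| (ties get averaged ranks).
ranks: |4|->3, |1|->1, |8|->6.5, |8|->6.5, |3|->2, |6|->4.5, |6|->4.5
Step 3: Attach original signs; sum ranks with positive sign and with negative sign.
W+ = 3 + 1 = 4
W- = 6.5 + 6.5 + 2 + 4.5 + 4.5 = 24
(Check: W+ + W- = 28 should equal n(n+1)/2 = 28.)
Step 4: Test statistic W = min(W+, W-) = 4.
Step 5: Ties in |d|, so use the tie-corrected normal approximation.
        E[W] = n(n+1)/4 = 7*8/4 = 14.
        Tie groups: |d|=6 (t=2), |d|=8 (t=2); sum(t^3 - t) = 12.
        Var[W] = n(n+1)(2n+1)/24 - sum(t^3-t)/48 = 840/24 - 12/48 = 34.75.
        z = (W - E[W]) / sqrt(Var[W]) = (4 - 14) / 5.8949 = -1.6964.
        Two-sided p = 2*Phi(z) = 0.089814.
Step 6: alpha = 0.05. fail to reject H0.

W+ = 4, W- = 24, W = min = 4, p = 0.089814, fail to reject H0.


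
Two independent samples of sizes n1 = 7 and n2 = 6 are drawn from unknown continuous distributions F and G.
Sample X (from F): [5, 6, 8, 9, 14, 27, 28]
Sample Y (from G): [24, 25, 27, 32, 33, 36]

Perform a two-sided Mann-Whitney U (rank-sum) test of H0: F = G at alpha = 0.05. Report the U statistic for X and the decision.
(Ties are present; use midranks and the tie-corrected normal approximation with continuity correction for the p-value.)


Step 1: Combine and sort all 13 observations; assign midranks.
sorted (value, group): (5,X), (6,X), (8,X), (9,X), (14,X), (24,Y), (25,Y), (27,X), (27,Y), (28,X), (32,Y), (33,Y), (36,Y)
ranks: 5->1, 6->2, 8->3, 9->4, 14->5, 24->6, 25->7, 27->8.5, 27->8.5, 28->10, 32->11, 33->12, 36->13
Step 2: Rank sum for X: R1 = 1 + 2 + 3 + 4 + 5 + 8.5 + 10 = 33.5.
Step 3: U_X = R1 - n1(n1+1)/2 = 33.5 - 7*8/2 = 33.5 - 28 = 5.5.
       U_Y = n1*n2 - U_X = 42 - 5.5 = 36.5.
Step 4: Ties are present, so use the tie-corrected normal approximation (with continuity correction) for the p-value.
Step 5: p-value = 0.031888; compare to alpha = 0.05. reject H0.

U_X = 5.5, p = 0.031888, reject H0 at alpha = 0.05.


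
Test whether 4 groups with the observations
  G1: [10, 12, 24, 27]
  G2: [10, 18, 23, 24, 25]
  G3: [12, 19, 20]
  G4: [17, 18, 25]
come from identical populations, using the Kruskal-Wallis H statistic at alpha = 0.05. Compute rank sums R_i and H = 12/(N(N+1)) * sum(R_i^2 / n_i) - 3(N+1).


Step 1: Combine all N = 15 observations and assign midranks.
sorted (value, group, rank): (10,G1,1.5), (10,G2,1.5), (12,G1,3.5), (12,G3,3.5), (17,G4,5), (18,G2,6.5), (18,G4,6.5), (19,G3,8), (20,G3,9), (23,G2,10), (24,G1,11.5), (24,G2,11.5), (25,G2,13.5), (25,G4,13.5), (27,G1,15)
Step 2: Sum ranks within each group.
R_1 = 31.5 (n_1 = 4)
R_2 = 43 (n_2 = 5)
R_3 = 20.5 (n_3 = 3)
R_4 = 25 (n_4 = 3)
Step 3: H = 12/(N(N+1)) * sum(R_i^2/n_i) - 3(N+1)
     = 12/(15*16) * (31.5^2/4 + 43^2/5 + 20.5^2/3 + 25^2/3) - 3*16
     = 0.050000 * 966.279 - 48
     = 0.313958.
Step 4: Ties present; correction factor C = 1 - 30/(15^3 - 15) = 0.991071. Corrected H = 0.313958 / 0.991071 = 0.316787.
Step 5: Under H0, H ~ chi^2(3); p-value = 0.956841.
Step 6: alpha = 0.05. fail to reject H0.

H = 0.3168, df = 3, p = 0.956841, fail to reject H0.


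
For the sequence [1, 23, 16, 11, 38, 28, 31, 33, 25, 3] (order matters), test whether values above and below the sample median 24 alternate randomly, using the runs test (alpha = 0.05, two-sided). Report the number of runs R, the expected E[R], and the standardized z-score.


Step 1: Compute median = 24; label A = above, B = below.
Labels in order: BBBBAAAAAB  (n_A = 5, n_B = 5)
Step 2: Count runs R = 3.
Step 3: Under H0 (random ordering), E[R] = 2*n_A*n_B/(n_A+n_B) + 1 = 2*5*5/10 + 1 = 6.0000.
        Var[R] = 2*n_A*n_B*(2*n_A*n_B - n_A - n_B) / ((n_A+n_B)^2 * (n_A+n_B-1)) = 2000/900 = 2.2222.
        SD[R] = 1.4907.
Step 4: Continuity-corrected z = (R + 0.5 - E[R]) / SD[R] = (3 + 0.5 - 6.0000) / 1.4907 = -1.6771.
Step 5: Two-sided p-value via normal approximation = 2*(1 - Phi(|z|)) = 0.093533.
Step 6: alpha = 0.05. fail to reject H0.

R = 3, z = -1.6771, p = 0.093533, fail to reject H0.


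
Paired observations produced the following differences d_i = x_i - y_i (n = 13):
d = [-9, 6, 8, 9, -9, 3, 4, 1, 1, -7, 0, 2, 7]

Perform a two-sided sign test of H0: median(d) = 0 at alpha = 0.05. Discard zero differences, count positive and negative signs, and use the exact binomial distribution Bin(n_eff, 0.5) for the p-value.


Step 1: Discard zero differences. Original n = 13; n_eff = number of nonzero differences = 12.
Nonzero differences (with sign): -9, +6, +8, +9, -9, +3, +4, +1, +1, -7, +2, +7
Step 2: Count signs: positive = 9, negative = 3.
Step 3: Under H0: P(positive) = 0.5, so the number of positives S ~ Bin(12, 0.5).
Step 4: Two-sided exact p-value = sum of Bin(12,0.5) probabilities at or below the observed probability = 0.145996.
Step 5: alpha = 0.05. fail to reject H0.

n_eff = 12, pos = 9, neg = 3, p = 0.145996, fail to reject H0.


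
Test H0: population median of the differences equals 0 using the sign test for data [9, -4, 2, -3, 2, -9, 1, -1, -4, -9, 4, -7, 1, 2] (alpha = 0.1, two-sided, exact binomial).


Step 1: Discard zero differences. Original n = 14; n_eff = number of nonzero differences = 14.
Nonzero differences (with sign): +9, -4, +2, -3, +2, -9, +1, -1, -4, -9, +4, -7, +1, +2
Step 2: Count signs: positive = 7, negative = 7.
Step 3: Under H0: P(positive) = 0.5, so the number of positives S ~ Bin(14, 0.5).
Step 4: Two-sided exact p-value = sum of Bin(14,0.5) probabilities at or below the observed probability = 1.000000.
Step 5: alpha = 0.1. fail to reject H0.

n_eff = 14, pos = 7, neg = 7, p = 1.000000, fail to reject H0.


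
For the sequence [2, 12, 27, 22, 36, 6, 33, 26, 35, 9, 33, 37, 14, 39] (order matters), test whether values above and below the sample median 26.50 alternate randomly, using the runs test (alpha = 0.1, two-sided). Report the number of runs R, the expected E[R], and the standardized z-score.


Step 1: Compute median = 26.50; label A = above, B = below.
Labels in order: BBABABABABAABA  (n_A = 7, n_B = 7)
Step 2: Count runs R = 12.
Step 3: Under H0 (random ordering), E[R] = 2*n_A*n_B/(n_A+n_B) + 1 = 2*7*7/14 + 1 = 8.0000.
        Var[R] = 2*n_A*n_B*(2*n_A*n_B - n_A - n_B) / ((n_A+n_B)^2 * (n_A+n_B-1)) = 8232/2548 = 3.2308.
        SD[R] = 1.7974.
Step 4: Continuity-corrected z = (R - 0.5 - E[R]) / SD[R] = (12 - 0.5 - 8.0000) / 1.7974 = 1.9472.
Step 5: Two-sided p-value via normal approximation = 2*(1 - Phi(|z|)) = 0.051508.
Step 6: alpha = 0.1. reject H0.

R = 12, z = 1.9472, p = 0.051508, reject H0.


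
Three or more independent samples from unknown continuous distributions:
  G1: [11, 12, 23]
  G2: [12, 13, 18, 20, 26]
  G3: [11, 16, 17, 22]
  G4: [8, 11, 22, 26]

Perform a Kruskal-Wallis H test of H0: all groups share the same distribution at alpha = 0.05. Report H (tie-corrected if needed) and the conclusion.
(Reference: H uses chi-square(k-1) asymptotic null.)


Step 1: Combine all N = 16 observations and assign midranks.
sorted (value, group, rank): (8,G4,1), (11,G1,3), (11,G3,3), (11,G4,3), (12,G1,5.5), (12,G2,5.5), (13,G2,7), (16,G3,8), (17,G3,9), (18,G2,10), (20,G2,11), (22,G3,12.5), (22,G4,12.5), (23,G1,14), (26,G2,15.5), (26,G4,15.5)
Step 2: Sum ranks within each group.
R_1 = 22.5 (n_1 = 3)
R_2 = 49 (n_2 = 5)
R_3 = 32.5 (n_3 = 4)
R_4 = 32 (n_4 = 4)
Step 3: H = 12/(N(N+1)) * sum(R_i^2/n_i) - 3(N+1)
     = 12/(16*17) * (22.5^2/3 + 49^2/5 + 32.5^2/4 + 32^2/4) - 3*17
     = 0.044118 * 1169.01 - 51
     = 0.574081.
Step 4: Ties present; correction factor C = 1 - 42/(16^3 - 16) = 0.989706. Corrected H = 0.574081 / 0.989706 = 0.580052.
Step 5: Under H0, H ~ chi^2(3); p-value = 0.900983.
Step 6: alpha = 0.05. fail to reject H0.

H = 0.5801, df = 3, p = 0.900983, fail to reject H0.


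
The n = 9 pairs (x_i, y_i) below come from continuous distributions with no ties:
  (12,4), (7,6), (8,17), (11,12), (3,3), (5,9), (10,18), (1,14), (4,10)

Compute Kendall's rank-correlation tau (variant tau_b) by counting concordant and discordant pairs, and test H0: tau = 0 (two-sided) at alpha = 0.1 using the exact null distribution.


Step 1: Enumerate the 36 unordered pairs (i,j) with i<j and classify each by sign(x_j-x_i) * sign(y_j-y_i).
  (1,2):dx=-5,dy=+2->D; (1,3):dx=-4,dy=+13->D; (1,4):dx=-1,dy=+8->D; (1,5):dx=-9,dy=-1->C
  (1,6):dx=-7,dy=+5->D; (1,7):dx=-2,dy=+14->D; (1,8):dx=-11,dy=+10->D; (1,9):dx=-8,dy=+6->D
  (2,3):dx=+1,dy=+11->C; (2,4):dx=+4,dy=+6->C; (2,5):dx=-4,dy=-3->C; (2,6):dx=-2,dy=+3->D
  (2,7):dx=+3,dy=+12->C; (2,8):dx=-6,dy=+8->D; (2,9):dx=-3,dy=+4->D; (3,4):dx=+3,dy=-5->D
  (3,5):dx=-5,dy=-14->C; (3,6):dx=-3,dy=-8->C; (3,7):dx=+2,dy=+1->C; (3,8):dx=-7,dy=-3->C
  (3,9):dx=-4,dy=-7->C; (4,5):dx=-8,dy=-9->C; (4,6):dx=-6,dy=-3->C; (4,7):dx=-1,dy=+6->D
  (4,8):dx=-10,dy=+2->D; (4,9):dx=-7,dy=-2->C; (5,6):dx=+2,dy=+6->C; (5,7):dx=+7,dy=+15->C
  (5,8):dx=-2,dy=+11->D; (5,9):dx=+1,dy=+7->C; (6,7):dx=+5,dy=+9->C; (6,8):dx=-4,dy=+5->D
  (6,9):dx=-1,dy=+1->D; (7,8):dx=-9,dy=-4->C; (7,9):dx=-6,dy=-8->C; (8,9):dx=+3,dy=-4->D
Step 2: C = 19, D = 17, total pairs = 36.
Step 3: tau = (C - D)/(n(n-1)/2) = (19 - 17)/36 = 0.055556.
Step 4: Exact two-sided p-value (enumerate n! = 362880 permutations of y under H0): p = 0.919455.
Step 5: alpha = 0.1. fail to reject H0.

tau_b = 0.0556 (C=19, D=17), p = 0.919455, fail to reject H0.


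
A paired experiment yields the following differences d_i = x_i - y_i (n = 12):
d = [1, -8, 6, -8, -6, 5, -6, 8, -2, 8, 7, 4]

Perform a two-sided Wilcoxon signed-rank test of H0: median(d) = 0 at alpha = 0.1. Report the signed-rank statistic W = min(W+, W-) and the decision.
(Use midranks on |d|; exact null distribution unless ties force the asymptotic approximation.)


Step 1: Drop any zero differences (none here) and take |d_i|.
|d| = [1, 8, 6, 8, 6, 5, 6, 8, 2, 8, 7, 4]
Step 2: Midrank |d_i| (ties get averaged ranks).
ranks: |1|->1, |8|->10.5, |6|->6, |8|->10.5, |6|->6, |5|->4, |6|->6, |8|->10.5, |2|->2, |8|->10.5, |7|->8, |4|->3
Step 3: Attach original signs; sum ranks with positive sign and with negative sign.
W+ = 1 + 6 + 4 + 10.5 + 10.5 + 8 + 3 = 43
W- = 10.5 + 10.5 + 6 + 6 + 2 = 35
(Check: W+ + W- = 78 should equal n(n+1)/2 = 78.)
Step 4: Test statistic W = min(W+, W-) = 35.
Step 5: Ties in |d|, so use the tie-corrected normal approximation.
        E[W] = n(n+1)/4 = 12*13/4 = 39.
        Tie groups: |d|=6 (t=3), |d|=8 (t=4); sum(t^3 - t) = 84.
        Var[W] = n(n+1)(2n+1)/24 - sum(t^3-t)/48 = 3900/24 - 84/48 = 160.75.
        z = (W - E[W]) / sqrt(Var[W]) = (35 - 39) / 12.6787 = -0.3155.
        Two-sided p = 2*Phi(z) = 0.752390.
Step 6: alpha = 0.1. fail to reject H0.

W+ = 43, W- = 35, W = min = 35, p = 0.752390, fail to reject H0.


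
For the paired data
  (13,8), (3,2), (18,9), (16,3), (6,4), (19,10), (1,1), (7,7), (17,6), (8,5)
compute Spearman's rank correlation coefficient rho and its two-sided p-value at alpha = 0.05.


Step 1: Rank x and y separately (midranks; no ties here).
rank(x): 13->6, 3->2, 18->9, 16->7, 6->3, 19->10, 1->1, 7->4, 17->8, 8->5
rank(y): 8->8, 2->2, 9->9, 3->3, 4->4, 10->10, 1->1, 7->7, 6->6, 5->5
Step 2: d_i = R_x(i) - R_y(i); compute d_i^2.
  (6-8)^2=4, (2-2)^2=0, (9-9)^2=0, (7-3)^2=16, (3-4)^2=1, (10-10)^2=0, (1-1)^2=0, (4-7)^2=9, (8-6)^2=4, (5-5)^2=0
sum(d^2) = 34.
Step 3: rho = 1 - 6*34 / (10*(10^2 - 1)) = 1 - 204/990 = 0.793939.
Step 4: Under H0, t = rho * sqrt((n-2)/(1-rho^2)) = 3.6934 ~ t(8).
Step 5: Two-sided p-value from the t-distribution with 8 df = 0.006100.
Step 6: alpha = 0.05. reject H0.

rho = 0.7939, p = 0.006100, reject H0 at alpha = 0.05.


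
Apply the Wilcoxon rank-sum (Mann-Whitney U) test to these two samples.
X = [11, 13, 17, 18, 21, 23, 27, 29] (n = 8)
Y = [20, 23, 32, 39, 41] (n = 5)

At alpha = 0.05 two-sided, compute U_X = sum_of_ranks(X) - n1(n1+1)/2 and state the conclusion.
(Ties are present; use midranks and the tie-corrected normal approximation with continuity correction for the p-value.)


Step 1: Combine and sort all 13 observations; assign midranks.
sorted (value, group): (11,X), (13,X), (17,X), (18,X), (20,Y), (21,X), (23,X), (23,Y), (27,X), (29,X), (32,Y), (39,Y), (41,Y)
ranks: 11->1, 13->2, 17->3, 18->4, 20->5, 21->6, 23->7.5, 23->7.5, 27->9, 29->10, 32->11, 39->12, 41->13
Step 2: Rank sum for X: R1 = 1 + 2 + 3 + 4 + 6 + 7.5 + 9 + 10 = 42.5.
Step 3: U_X = R1 - n1(n1+1)/2 = 42.5 - 8*9/2 = 42.5 - 36 = 6.5.
       U_Y = n1*n2 - U_X = 40 - 6.5 = 33.5.
Step 4: Ties are present, so use the tie-corrected normal approximation (with continuity correction) for the p-value.
Step 5: p-value = 0.056699; compare to alpha = 0.05. fail to reject H0.

U_X = 6.5, p = 0.056699, fail to reject H0 at alpha = 0.05.


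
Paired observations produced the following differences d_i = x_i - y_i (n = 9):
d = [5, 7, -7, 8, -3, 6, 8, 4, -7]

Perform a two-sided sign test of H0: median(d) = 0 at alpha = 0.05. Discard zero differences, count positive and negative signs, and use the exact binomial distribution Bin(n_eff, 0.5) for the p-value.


Step 1: Discard zero differences. Original n = 9; n_eff = number of nonzero differences = 9.
Nonzero differences (with sign): +5, +7, -7, +8, -3, +6, +8, +4, -7
Step 2: Count signs: positive = 6, negative = 3.
Step 3: Under H0: P(positive) = 0.5, so the number of positives S ~ Bin(9, 0.5).
Step 4: Two-sided exact p-value = sum of Bin(9,0.5) probabilities at or below the observed probability = 0.507812.
Step 5: alpha = 0.05. fail to reject H0.

n_eff = 9, pos = 6, neg = 3, p = 0.507812, fail to reject H0.


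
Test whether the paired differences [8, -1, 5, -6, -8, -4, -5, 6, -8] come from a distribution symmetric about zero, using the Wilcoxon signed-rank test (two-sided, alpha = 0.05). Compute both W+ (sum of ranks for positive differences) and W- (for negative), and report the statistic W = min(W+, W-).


Step 1: Drop any zero differences (none here) and take |d_i|.
|d| = [8, 1, 5, 6, 8, 4, 5, 6, 8]
Step 2: Midrank |d_i| (ties get averaged ranks).
ranks: |8|->8, |1|->1, |5|->3.5, |6|->5.5, |8|->8, |4|->2, |5|->3.5, |6|->5.5, |8|->8
Step 3: Attach original signs; sum ranks with positive sign and with negative sign.
W+ = 8 + 3.5 + 5.5 = 17
W- = 1 + 5.5 + 8 + 2 + 3.5 + 8 = 28
(Check: W+ + W- = 45 should equal n(n+1)/2 = 45.)
Step 4: Test statistic W = min(W+, W-) = 17.
Step 5: Ties in |d|, so use the tie-corrected normal approximation.
        E[W] = n(n+1)/4 = 9*10/4 = 22.5.
        Tie groups: |d|=5 (t=2), |d|=6 (t=2), |d|=8 (t=3); sum(t^3 - t) = 36.
        Var[W] = n(n+1)(2n+1)/24 - sum(t^3-t)/48 = 1710/24 - 36/48 = 70.5.
        z = (W - E[W]) / sqrt(Var[W]) = (17 - 22.5) / 8.3964 = -0.6550.
        Two-sided p = 2*Phi(z) = 0.512442.
Step 6: alpha = 0.05. fail to reject H0.

W+ = 17, W- = 28, W = min = 17, p = 0.512442, fail to reject H0.


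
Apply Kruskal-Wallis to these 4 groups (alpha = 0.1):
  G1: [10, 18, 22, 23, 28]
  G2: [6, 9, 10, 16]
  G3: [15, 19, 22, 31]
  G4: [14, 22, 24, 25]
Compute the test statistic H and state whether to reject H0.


Step 1: Combine all N = 17 observations and assign midranks.
sorted (value, group, rank): (6,G2,1), (9,G2,2), (10,G1,3.5), (10,G2,3.5), (14,G4,5), (15,G3,6), (16,G2,7), (18,G1,8), (19,G3,9), (22,G1,11), (22,G3,11), (22,G4,11), (23,G1,13), (24,G4,14), (25,G4,15), (28,G1,16), (31,G3,17)
Step 2: Sum ranks within each group.
R_1 = 51.5 (n_1 = 5)
R_2 = 13.5 (n_2 = 4)
R_3 = 43 (n_3 = 4)
R_4 = 45 (n_4 = 4)
Step 3: H = 12/(N(N+1)) * sum(R_i^2/n_i) - 3(N+1)
     = 12/(17*18) * (51.5^2/5 + 13.5^2/4 + 43^2/4 + 45^2/4) - 3*18
     = 0.039216 * 1544.51 - 54
     = 6.569118.
Step 4: Ties present; correction factor C = 1 - 30/(17^3 - 17) = 0.993873. Corrected H = 6.569118 / 0.993873 = 6.609618.
Step 5: Under H0, H ~ chi^2(3); p-value = 0.085438.
Step 6: alpha = 0.1. reject H0.

H = 6.6096, df = 3, p = 0.085438, reject H0.


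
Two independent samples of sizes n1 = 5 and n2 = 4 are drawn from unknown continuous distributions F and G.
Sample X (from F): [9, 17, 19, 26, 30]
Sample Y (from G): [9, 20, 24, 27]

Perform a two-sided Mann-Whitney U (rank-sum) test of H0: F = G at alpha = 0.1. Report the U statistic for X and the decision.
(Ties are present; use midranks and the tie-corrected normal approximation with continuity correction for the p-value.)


Step 1: Combine and sort all 9 observations; assign midranks.
sorted (value, group): (9,X), (9,Y), (17,X), (19,X), (20,Y), (24,Y), (26,X), (27,Y), (30,X)
ranks: 9->1.5, 9->1.5, 17->3, 19->4, 20->5, 24->6, 26->7, 27->8, 30->9
Step 2: Rank sum for X: R1 = 1.5 + 3 + 4 + 7 + 9 = 24.5.
Step 3: U_X = R1 - n1(n1+1)/2 = 24.5 - 5*6/2 = 24.5 - 15 = 9.5.
       U_Y = n1*n2 - U_X = 20 - 9.5 = 10.5.
Step 4: Ties are present, so use the tie-corrected normal approximation (with continuity correction) for the p-value.
Step 5: p-value = 1.000000; compare to alpha = 0.1. fail to reject H0.

U_X = 9.5, p = 1.000000, fail to reject H0 at alpha = 0.1.
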